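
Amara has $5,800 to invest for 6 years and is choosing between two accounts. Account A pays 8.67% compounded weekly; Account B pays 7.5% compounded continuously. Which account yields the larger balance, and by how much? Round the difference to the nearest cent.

A: (1 + 0.0867/52)^312 ≈ 1.681635471, so 5,800 × 1.681635471 ≈ 9,753.4857.
B: e^(0.075·6) = e^0.45 ≈ 1.568312185, so 5,800 × 1.568312185 ≈ 9,096.2107.
Difference ≈ 657.2751 in favor of A.

Account A, by $657.28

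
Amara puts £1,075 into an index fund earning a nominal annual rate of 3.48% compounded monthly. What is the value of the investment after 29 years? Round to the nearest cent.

£2,944.86

Growth factor = (1 + 0.0029)^348 ≈ 2.739401547.
A ≈ 1,075 × 2.739401547 ≈ 2,944.8567.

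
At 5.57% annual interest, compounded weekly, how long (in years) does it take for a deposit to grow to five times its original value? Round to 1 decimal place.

28.9 years

(1 + 0.00107115)^(52t) = 5.
52t = ln 5 / ln(1 + 0.00107115) ≈ 1.6094/0.00107058 ≈ 1503.3319.
t ≈ 28.9102.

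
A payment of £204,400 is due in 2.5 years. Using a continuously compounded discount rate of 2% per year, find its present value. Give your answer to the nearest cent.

P = A·e^(−rt) = 204,400·e^(−0.05).
e^(−0.05) ≈ 0.951229424501, so P ≈ 194,431.2944.

£194,431.29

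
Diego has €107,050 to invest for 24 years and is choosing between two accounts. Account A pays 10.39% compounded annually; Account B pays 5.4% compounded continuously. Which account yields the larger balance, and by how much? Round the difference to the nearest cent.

Account A, by €756,659.84

A: (1 + 0.1039)^24 ≈ 10.7229331935, so 107,050 × 10.7229331935 ≈ 1,147,889.9984.
B: e^(0.054·24) = e^1.296 ≈ 3.65464879622, so 107,050 × 3.65464879622 ≈ 391,230.1536.
Difference ≈ 756,659.8447 in favor of A.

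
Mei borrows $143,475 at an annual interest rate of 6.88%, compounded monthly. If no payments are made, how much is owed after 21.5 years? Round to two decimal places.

$627,119.16

Periodic rate = 6.88%/12 = 0.00573333; periods = 12·21.5 = 258.
A = 143,475·(1 + 0.0688/12)^258 ≈ 143,475·4.3709298419 ≈ 627,119.1591.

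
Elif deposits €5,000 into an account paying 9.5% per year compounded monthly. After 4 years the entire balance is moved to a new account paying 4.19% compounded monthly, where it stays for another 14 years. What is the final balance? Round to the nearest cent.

After 4 years at 9.5%: 5,000 × 1.4600982459 ≈ 7,300.4912.
Then 14 years at 4.19%: 7,300.4912 × 1.7960292785 ≈ 13,111.8960.

€13,111.90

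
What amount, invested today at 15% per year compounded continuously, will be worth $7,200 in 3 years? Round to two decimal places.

$4,590.92

P = A·e^(−rt) = 7,200·e^(−0.45).
e^(−0.45) ≈ 0.6376281516, so P ≈ 4,590.9227.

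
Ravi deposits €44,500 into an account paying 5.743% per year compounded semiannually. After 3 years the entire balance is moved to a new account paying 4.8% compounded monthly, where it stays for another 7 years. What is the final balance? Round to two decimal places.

After 3 years at 5.743%: 44,500 × 1.1851421241 ≈ 52,738.8245.
Then 7 years at 4.8%: 52,738.8245 × 1.3984014833 ≈ 73,750.0504.

€73,750.05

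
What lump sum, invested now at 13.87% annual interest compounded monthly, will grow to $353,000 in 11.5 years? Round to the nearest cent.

$72,281.32

Periodic rate = 13.87%/12 = 0.0115583; 138 periods.
P = 353,000/(1 + 0.1387/12)^138 ≈ 353,000/4.8836962448 ≈ 72,281.3177.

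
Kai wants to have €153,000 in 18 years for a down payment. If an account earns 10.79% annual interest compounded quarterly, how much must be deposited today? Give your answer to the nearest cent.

Growth factor = (1 + 0.026975)^72 ≈ 6.79689798285.
P = 153,000/6.79689798285 ≈ 22,510.2687.

€22,510.27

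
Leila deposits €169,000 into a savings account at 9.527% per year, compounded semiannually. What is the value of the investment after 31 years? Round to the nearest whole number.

€3,026,263

Periodic rate = 9.527%/2 = 0.047635; periods = 2·31 = 62.
A = 169,000·(1 + 0.047635)^62 ≈ 169,000·17.9068810125 ≈ 3,026,262.8911.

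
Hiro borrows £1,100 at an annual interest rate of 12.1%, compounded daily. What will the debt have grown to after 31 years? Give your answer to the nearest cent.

Periodic rate = 12.1%/365 = 0.000331507; periods = 365·31 = 11315.
A = 1,100·(1 + 0.121/365)^11315 ≈ 1,100·42.537174864 ≈ 46,790.8924.

£46,790.89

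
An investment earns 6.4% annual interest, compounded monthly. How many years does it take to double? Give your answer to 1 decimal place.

(1 + 0.00533333)^(12t) = 2.
12t = ln 2 / ln(1 + 0.00533333) ≈ 0.69315/0.00531916 ≈ 130.3114.
t ≈ 10.8593.

10.9 years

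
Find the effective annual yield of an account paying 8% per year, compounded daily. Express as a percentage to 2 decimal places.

8.33%

One year is 365 periods at 0.000219178 each: (1 + 0.000219178)^365 ≈ 1.083278.
EAR = 1.083278 − 1 ≈ 8.32776%.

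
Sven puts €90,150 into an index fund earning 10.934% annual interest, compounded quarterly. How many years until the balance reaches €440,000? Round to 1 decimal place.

14.7 years

(1 + 0.027335)^(4t) = 440,000/90,150 = 4.8808.
4t·ln(1 + 0.027335) = ln(4.8808); 4t = 1.5853/0.0269681 ≈ 58.7843.
t ≈ 14.6961 years.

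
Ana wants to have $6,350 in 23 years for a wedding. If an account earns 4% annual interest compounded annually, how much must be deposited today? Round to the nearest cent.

$2,576.36

Annual rate = 4% = 0.04; 23 periods.
P = 6,350/(1 + 0.04)^23 ≈ 6,350/2.464715543 ≈ 2,576.3622.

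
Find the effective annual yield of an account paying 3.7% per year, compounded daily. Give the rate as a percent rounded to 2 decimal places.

One year is 365 periods at 0.00010137 each: (1 + 0.00010137)^365 ≈ 1.037691.
EAR = 1.037691 − 1 ≈ 3.76911%.

3.77%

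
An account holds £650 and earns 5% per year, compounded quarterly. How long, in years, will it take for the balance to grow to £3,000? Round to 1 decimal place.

30.8 years

(1 + 0.0125)^(4t) = 3,000/650 = 4.6154.
4t·ln(1 + 0.0125) = ln(4.6154); 4t = 1.5294/0.0124225 ≈ 123.1147.
t ≈ 30.7787 years.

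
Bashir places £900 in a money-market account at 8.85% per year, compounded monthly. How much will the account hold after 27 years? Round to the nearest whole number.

£9,732

Periodic rate = 8.85%/12 = 0.007375; periods = 12·27 = 324.
A = 900·(1 + 0.007375)^324 ≈ 900·10.81281281 ≈ 9,731.5315.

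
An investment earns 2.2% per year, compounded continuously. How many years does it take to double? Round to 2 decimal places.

e^(0.022t) = 2, so 0.022t = ln 2 ≈ 0.69315.
t ≈ 0.69315/0.022 ≈ 31.5067.

31.51 years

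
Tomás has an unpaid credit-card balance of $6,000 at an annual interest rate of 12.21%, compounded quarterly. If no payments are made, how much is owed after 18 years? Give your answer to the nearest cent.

Growth factor = (1 + 0.030525)^72 ≈ 8.7139347593.
A ≈ 6,000 × 8.7139347593 ≈ 52,283.6086.

$52,283.61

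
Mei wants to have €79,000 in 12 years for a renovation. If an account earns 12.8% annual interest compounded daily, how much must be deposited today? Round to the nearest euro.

Growth factor = (1 + 0.128/365)^4380 ≈ 4.6447183574.
P = 79,000/4.6447183574 ≈ 17,008.5663.

€17,009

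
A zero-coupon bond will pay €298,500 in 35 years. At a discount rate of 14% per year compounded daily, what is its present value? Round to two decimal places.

Growth factor = (1 + 0.14/365)^12775 ≈ 134.16367559.
P = 298,500/134.16367559 ≈ 2,224.8943.

€2,224.89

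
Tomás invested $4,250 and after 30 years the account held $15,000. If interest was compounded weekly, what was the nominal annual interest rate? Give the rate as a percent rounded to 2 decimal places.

4.21%

The 1560-period growth factor is 15,000/4,250 = 3.52941.
r/52 = 3.52941^(1/1560) − 1 ≈ 0.000808744, so r ≈ 52·0.000808744 = 4.20547%.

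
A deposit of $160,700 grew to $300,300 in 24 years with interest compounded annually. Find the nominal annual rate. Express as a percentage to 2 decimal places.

The 24-period growth factor is 300,300/160,700 = 1.8687.
r = 1.8687^(1/24) − 1 ≈ 0.0263941, i.e. 2.63941%.

2.64%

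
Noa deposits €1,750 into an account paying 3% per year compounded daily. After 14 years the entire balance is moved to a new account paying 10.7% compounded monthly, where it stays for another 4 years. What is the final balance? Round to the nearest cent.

Phase 1: 1,750·(1 + 0.03/365)^5110 ≈ 2,663.3868.
Phase 2: 2,663.3868·(1 + 0.107/12)^48 ≈ 4,078.3873.

€4,078.39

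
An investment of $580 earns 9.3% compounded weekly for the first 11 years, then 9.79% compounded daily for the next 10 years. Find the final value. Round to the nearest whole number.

$4,290

Phase 1: 580·(1 + 0.093/52)^572 ≈ 1,611.8122.
Phase 2: 1,611.8122·(1 + 0.0979/365)^3650 ≈ 4,289.7474.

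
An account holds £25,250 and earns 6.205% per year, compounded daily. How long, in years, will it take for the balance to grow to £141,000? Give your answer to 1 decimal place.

We need (1 + 0.00017)^(365t) = 5.5842, so 365t = ln 5.5842 / ln 1.00017 ≈ 10118.1172.
t ≈ 10118.1172/365 = 27.7209 years.

27.7 years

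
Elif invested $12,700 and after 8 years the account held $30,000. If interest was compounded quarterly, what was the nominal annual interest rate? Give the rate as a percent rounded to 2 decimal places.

10.89%

The 32-period growth factor is 30,000/12,700 = 2.3622.
r/4 = 2.3622^(1/32) − 1 ≈ 0.0272264, so r ≈ 4·0.0272264 = 10.89056%.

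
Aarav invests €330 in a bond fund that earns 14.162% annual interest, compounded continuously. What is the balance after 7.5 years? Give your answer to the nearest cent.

€954.55

A = P·e^(rt) = 330·e^(0.14162·7.5) = 330·e^1.06215.
e^1.06215 ≈ 2.89258336, so A ≈ 954.5525.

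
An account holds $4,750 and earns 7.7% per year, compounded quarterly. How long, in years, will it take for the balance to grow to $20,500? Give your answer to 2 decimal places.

(1 + 0.01925)^(4t) = 20,500/4,750 = 4.3158.
4t·ln(1 + 0.01925) = ln(4.3158); 4t = 1.4623/0.0190671 ≈ 76.6914.
t ≈ 19.1729 years.

19.17 years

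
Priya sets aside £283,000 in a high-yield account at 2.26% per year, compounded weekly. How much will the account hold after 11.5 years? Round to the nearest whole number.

£366,974

Growth factor = (1 + 0.0226/52)^598 ≈ 1.29672718238.
A ≈ 283,000 × 1.29672718238 ≈ 366,973.7926.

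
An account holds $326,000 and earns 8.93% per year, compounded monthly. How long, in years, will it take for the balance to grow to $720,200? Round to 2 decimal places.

(1 + 0.00744167)^(12t) = 720,200/326,000 = 2.2092.
12t·ln(1 + 0.00744167) = ln(2.2092); 12t = 0.79263/0.00741411 ≈ 106.9085.
t ≈ 8.9090 years.

8.91 years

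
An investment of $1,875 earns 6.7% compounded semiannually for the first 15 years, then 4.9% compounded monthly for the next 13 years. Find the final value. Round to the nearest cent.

Phase 1: 1,875·(1 + 0.0335)^30 ≈ 5,038.6675.
Phase 2: 5,038.6675·(1 + 0.049/12)^156 ≈ 9,514.7636.

$9,514.76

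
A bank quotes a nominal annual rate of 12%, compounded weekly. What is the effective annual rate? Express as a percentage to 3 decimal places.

12.734%

EAR = (1 + 12%/52)^52 − 1 = (1 + 0.00230769)^52 − 1.
(1 + 0.00230769)^52 ≈ 1.127341, so EAR ≈ 12.73410%.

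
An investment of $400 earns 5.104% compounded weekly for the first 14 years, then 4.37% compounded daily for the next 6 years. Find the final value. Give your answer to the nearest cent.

After 14 years at 5.104%: 400 × 2.042571484 ≈ 817.0286.
Then 6 years at 4.37%: 817.0286 × 1.299766074 ≈ 1,061.9460.

$1,061.95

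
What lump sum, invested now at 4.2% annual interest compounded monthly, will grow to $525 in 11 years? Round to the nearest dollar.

Periodic rate = 4.2%/12 = 0.0035; 132 periods.
P = 525/(1 + 0.0035)^132 ≈ 525/1.58596552 ≈ 331.0286.

$331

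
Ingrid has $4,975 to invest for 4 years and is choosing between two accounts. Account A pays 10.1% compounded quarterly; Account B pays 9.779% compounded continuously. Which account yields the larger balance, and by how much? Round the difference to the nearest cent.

Account A, by $57.78

Account A growth factor: (1 + 0.02525)^16 ≈ 1.490309423; balance ≈ 7,414.2894.
Account B growth factor: e^(0.09779·4) = e^0.39116 ≈ 1.478695086; balance ≈ 7,356.5081.
Account A is larger by 57.7813.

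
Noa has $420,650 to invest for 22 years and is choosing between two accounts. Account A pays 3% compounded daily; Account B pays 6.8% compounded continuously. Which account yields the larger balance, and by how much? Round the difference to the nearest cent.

Account B, by $1,063,848.36

A: (1 + 0.03/365)^8030 ≈ 1.93473986006, so 420,650 × 1.93473986006 ≈ 813,848.3221.
B: e^(0.068·22) = e^1.496 ≈ 4.463798119812, so 420,650 × 4.463798119812 ≈ 1,877,696.6791.
Difference ≈ 1,063,848.3570 in favor of B.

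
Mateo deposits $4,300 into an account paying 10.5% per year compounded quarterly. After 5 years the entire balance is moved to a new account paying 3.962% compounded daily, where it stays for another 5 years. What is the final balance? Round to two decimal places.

$8,801.59

Phase 1: 4,300·(1 + 0.02625)^20 ≈ 7,219.9112.
Phase 2: 7,219.9112·(1 + 0.03962/365)^1825 ≈ 8,801.5858.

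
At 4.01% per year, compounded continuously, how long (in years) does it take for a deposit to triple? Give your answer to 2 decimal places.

27.40 years

e^(0.0401t) = 3, so 0.0401t = ln 3 ≈ 1.0986.
t ≈ 1.0986/0.0401 ≈ 27.3968.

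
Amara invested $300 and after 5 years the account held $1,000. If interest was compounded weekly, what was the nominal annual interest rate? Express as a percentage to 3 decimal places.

24.135%

The 260-period growth factor is 1,000/300 = 3.33333.
r/52 = 3.33333^(1/260) − 1 ≈ 0.0046414, so r ≈ 52·0.0046414 = 24.13529%.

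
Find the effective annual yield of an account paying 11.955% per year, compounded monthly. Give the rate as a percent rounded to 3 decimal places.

EAR = (1 + 11.955%/12)^12 − 1 = (1 + 0.0099625)^12 − 1.
(1 + 0.0099625)^12 ≈ 1.126323, so EAR ≈ 12.63231%.

12.632%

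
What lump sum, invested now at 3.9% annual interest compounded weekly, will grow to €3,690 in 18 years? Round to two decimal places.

Periodic rate = 3.9%/52 = 0.00075; 936 periods.
P = 3,690/(1 + 0.00075)^936 ≈ 3,690/2.017253397 ≈ 1,829.2199.

€1,829.22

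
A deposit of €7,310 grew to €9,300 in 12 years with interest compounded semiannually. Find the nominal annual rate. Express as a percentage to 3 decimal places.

(1 + r/2)^24 = 9,300/7,310 = 1.27223.
1 + r/2 = 1.27223^(1/24) ≈ 1.010083, so r/2 ≈ 0.0100826.
r ≈ 2·0.0100826 = 2.01652%.

2.017%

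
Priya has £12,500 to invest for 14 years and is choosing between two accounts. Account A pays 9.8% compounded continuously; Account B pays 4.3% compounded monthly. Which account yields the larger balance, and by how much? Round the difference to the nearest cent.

Account A, by £26,492.83

A: e^(0.098·14) = e^1.372 ≈ 3.9432292728, so 12,500 × 3.9432292728 ≈ 49,290.3659.
B: (1 + 0.043/12)^168 ≈ 1.8238031914, so 12,500 × 1.8238031914 ≈ 22,797.5399.
Difference ≈ 26,492.8260 in favor of A.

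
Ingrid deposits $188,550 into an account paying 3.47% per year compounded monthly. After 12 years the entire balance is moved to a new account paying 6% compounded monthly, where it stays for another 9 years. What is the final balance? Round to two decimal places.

Phase 1: 188,550·(1 + 0.0347/12)^144 ≈ 285,762.8688.
Phase 2: 285,762.8688·(1 + 0.005)^108 ≈ 489,711.6850.

$489,711.69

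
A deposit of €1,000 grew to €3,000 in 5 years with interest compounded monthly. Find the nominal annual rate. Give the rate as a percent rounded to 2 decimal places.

22.17%

The 60-period growth factor is 3,000/1,000 = 3.
r/12 = 3^(1/60) − 1 ≈ 0.0184789, so r ≈ 12·0.0184789 = 22.17464%.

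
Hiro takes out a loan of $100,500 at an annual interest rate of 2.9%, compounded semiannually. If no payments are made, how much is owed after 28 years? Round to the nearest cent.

$225,051.00

Growth factor = (1 + 0.0145)^56 ≈ 2.2393133885.
A ≈ 100,500 × 2.2393133885 ≈ 225,050.9955.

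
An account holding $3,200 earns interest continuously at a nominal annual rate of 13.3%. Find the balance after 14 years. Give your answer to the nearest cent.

$20,597.11

A = P·e^(rt) = 3,200·e^(0.133·14) = 3,200·e^1.862.
e^1.862 ≈ 6.436597101, so A ≈ 20,597.1107.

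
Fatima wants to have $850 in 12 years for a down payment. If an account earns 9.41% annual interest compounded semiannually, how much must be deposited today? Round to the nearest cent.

Periodic rate = 9.41%/2 = 0.04705; 24 periods.
P = 850/(1 + 0.04705)^24 ≈ 850/3.01451957 ≈ 281.9686.

$281.97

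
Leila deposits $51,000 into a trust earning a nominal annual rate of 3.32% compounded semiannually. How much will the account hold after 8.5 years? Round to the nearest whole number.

$67,472

Periodic rate = 3.32%/2 = 0.0166; periods = 2·8.5 = 17.
A = 51,000·(1 + 0.0166)^17 ≈ 51,000·1.3229754684 ≈ 67,471.7489.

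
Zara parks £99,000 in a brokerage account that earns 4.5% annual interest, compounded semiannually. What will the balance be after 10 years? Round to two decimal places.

Periodic rate = 4.5%/2 = 0.0225; periods = 2·10 = 20.
A = 99,000·(1 + 0.0225)^20 ≈ 99,000·1.56050920068 ≈ 154,490.4109.

£154,490.41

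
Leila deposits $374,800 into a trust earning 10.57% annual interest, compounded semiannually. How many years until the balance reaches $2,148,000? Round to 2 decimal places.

16.95 years

We need (1 + 0.05285)^(2t) = 5.7311, so 2t = ln 5.7311 / ln 1.05285 ≈ 33.9005.
t ≈ 33.9005/2 = 16.9502 years.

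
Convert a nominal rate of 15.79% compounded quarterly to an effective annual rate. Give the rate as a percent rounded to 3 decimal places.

One year is 4 periods at 0.039475 each: (1 + 0.039475)^4 ≈ 1.167498.
EAR = 1.167498 − 1 ≈ 16.74981%.

16.750%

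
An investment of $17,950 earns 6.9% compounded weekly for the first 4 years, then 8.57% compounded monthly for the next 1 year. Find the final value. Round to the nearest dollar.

After 4 years at 6.9%: 17,950 × 1.3176067811 ≈ 23,651.0417.
Then 1 years at 8.57%: 23,651.0417 × 1.0891476619 ≈ 25,759.4768.

$25,759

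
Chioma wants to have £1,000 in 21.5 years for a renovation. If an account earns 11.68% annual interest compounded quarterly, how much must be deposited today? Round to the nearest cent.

Growth factor = (1 + 0.0292)^86 ≈ 11.8844987.
P = 1,000/11.8844987 ≈ 84.1432.

£84.14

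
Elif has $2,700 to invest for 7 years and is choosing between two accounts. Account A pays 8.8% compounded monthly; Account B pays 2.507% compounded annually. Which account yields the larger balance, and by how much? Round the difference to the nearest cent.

A: (1 + 0.088/12)^84 ≈ 1.84735025, so 2,700 × 1.84735025 ≈ 4,987.8457.
B: (1 + 0.02507)^7 ≈ 1.18925412, so 2,700 × 1.18925412 ≈ 3,210.9861.
Difference ≈ 1,776.8596 in favor of A.

Account A, by $1,776.86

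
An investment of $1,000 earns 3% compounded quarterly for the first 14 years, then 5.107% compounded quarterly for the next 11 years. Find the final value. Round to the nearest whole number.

After 14 years at 3%: 1,000 × 1.519578253 ≈ 1,519.5783.
Then 11 years at 5.107%: 1,519.5783 × 1.747548653 ≈ 2,655.5369.

$2,656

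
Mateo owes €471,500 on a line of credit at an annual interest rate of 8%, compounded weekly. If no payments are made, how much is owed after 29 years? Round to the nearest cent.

€4,789,284.55

Growth factor = (1 + 0.08/52)^1508 ≈ 10.15754940621.
A ≈ 471,500 × 10.15754940621 ≈ 4,789,284.5450.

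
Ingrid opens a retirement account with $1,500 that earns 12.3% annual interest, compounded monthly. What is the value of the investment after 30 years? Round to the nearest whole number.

Growth factor = (1 + 0.01025)^360 ≈ 39.299704176.
A ≈ 1,500 × 39.299704176 ≈ 58,949.5563.

$58,950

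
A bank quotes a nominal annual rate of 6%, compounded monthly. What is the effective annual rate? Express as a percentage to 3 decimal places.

6.168%

EAR = (1 + 6%/12)^12 − 1 = (1 + 0.005)^12 − 1.
(1 + 0.005)^12 ≈ 1.061678, so EAR ≈ 6.16778%.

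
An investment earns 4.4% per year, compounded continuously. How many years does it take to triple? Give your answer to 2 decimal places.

24.97 years

e^(0.044t) = 3, so 0.044t = ln 3 ≈ 1.0986.
t ≈ 1.0986/0.044 ≈ 24.9685.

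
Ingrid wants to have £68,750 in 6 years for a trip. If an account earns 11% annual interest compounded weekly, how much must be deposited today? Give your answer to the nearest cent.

£35,558.31

Growth factor = (1 + 0.11/52)^312 ≈ 1.9334440722.
P = 68,750/1.9334440722 ≈ 35,558.3081.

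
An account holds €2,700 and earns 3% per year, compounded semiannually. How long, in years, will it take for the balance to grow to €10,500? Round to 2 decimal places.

We need (1 + 0.015)^(2t) = 3.8889, so 2t = ln 3.8889 / ln 1.015 ≈ 91.2189.
t ≈ 91.2189/2 = 45.6095 years.

45.61 years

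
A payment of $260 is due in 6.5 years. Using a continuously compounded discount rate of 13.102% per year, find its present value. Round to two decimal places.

P = A·e^(−rt) = 260·e^(−0.85163).
e^(−0.85163) ≈ 0.426718813, so P ≈ 110.9469.

$110.95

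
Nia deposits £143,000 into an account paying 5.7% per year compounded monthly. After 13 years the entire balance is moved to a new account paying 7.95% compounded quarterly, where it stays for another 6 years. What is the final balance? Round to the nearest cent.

£480,300.53

After 13 years at 5.7%: 143,000 × 2.0943551007 ≈ 299,492.7794.
Then 6 years at 7.95%: 299,492.7794 × 1.60371321273 ≈ 480,300.5274.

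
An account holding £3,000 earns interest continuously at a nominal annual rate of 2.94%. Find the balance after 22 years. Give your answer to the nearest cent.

A = P·e^(rt) = 3,000·e^(0.0294·22) = 3,000·e^0.6468.
e^0.6468 ≈ 1.909420895, so A ≈ 5,728.2627.

£5,728.26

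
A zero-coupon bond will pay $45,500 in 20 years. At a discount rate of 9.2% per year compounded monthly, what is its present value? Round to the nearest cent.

Periodic rate = 9.2%/12 = 0.00766667; 240 periods.
P = 45,500/(1 + 0.092/12)^240 ≈ 45,500/6.2525070481 ≈ 7,277.0810.

$7,277.08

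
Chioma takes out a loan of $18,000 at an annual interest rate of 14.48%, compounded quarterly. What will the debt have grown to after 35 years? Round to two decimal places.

$2,614,416.76

Growth factor = (1 + 0.0362)^140 ≈ 145.2453753231.
A ≈ 18,000 × 145.2453753231 ≈ 2,614,416.7558.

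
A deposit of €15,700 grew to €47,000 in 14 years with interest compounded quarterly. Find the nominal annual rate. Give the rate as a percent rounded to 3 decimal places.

(1 + r/4)^56 = 47,000/15,700 = 2.99363.
1 + r/4 = 2.99363^(1/56) ≈ 1.019773, so r/4 ≈ 0.0197731.
r ≈ 4·0.0197731 = 7.90923%.

7.909%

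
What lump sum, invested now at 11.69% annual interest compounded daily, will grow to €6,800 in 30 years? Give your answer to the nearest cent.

Periodic rate = 11.69%/365 = 0.000320274; 10950 periods.
P = 6,800/(1 + 0.1169/365)^10950 ≈ 6,800/33.32935431 ≈ 204.0244.

€204.02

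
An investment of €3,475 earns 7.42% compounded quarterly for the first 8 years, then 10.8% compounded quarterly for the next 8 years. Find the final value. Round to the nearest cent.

€14,677.24

After 8 years at 7.42%: 3,475 × 1.8006748531 ≈ 6,257.3451.
Then 8 years at 10.8%: 6,257.3451 × 2.3456013078 ≈ 14,677.2369.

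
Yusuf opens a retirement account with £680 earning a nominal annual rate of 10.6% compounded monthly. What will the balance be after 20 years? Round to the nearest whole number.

Periodic rate = 10.6%/12 = 0.00883333; periods = 12·20 = 240.
A = 680·(1 + 0.106/12)^240 ≈ 680·8.25394645 ≈ 5,612.6836.

£5,613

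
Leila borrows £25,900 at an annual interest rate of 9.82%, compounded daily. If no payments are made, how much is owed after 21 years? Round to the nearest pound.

Periodic rate = 9.82%/365 = 0.000269041; periods = 365·21 = 7665.
A = 25,900·(1 + 0.0982/365)^7665 ≈ 25,900·7.86106930807 ≈ 203,601.6951.

£203,602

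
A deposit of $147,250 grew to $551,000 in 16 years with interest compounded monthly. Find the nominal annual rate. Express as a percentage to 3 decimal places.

(1 + r/12)^192 = 551,000/147,250 = 3.74194.
1 + r/12 = 3.74194^(1/192) ≈ 1.006897, so r/12 ≈ 0.00689661.
r ≈ 12·0.00689661 = 8.27593%.

8.276%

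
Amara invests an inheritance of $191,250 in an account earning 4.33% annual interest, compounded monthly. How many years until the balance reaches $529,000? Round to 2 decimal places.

23.54 years

(1 + 0.00360833)^(12t) = 529,000/191,250 = 2.766.
12t·ln(1 + 0.00360833) = ln(2.766); 12t = 1.0174/0.00360184 ≈ 282.4688.
t ≈ 23.5391 years.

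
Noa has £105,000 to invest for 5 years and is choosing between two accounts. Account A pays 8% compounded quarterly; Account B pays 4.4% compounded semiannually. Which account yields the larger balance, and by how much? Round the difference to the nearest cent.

Account A, by £25,498.11

A: (1 + 0.02)^20 ≈ 1.48594739598, so 105,000 × 1.48594739598 ≈ 156,024.4766.
B: (1 + 0.022)^10 ≈ 1.24310827659, so 105,000 × 1.24310827659 ≈ 130,526.3690.
Difference ≈ 25,498.1075 in favor of A.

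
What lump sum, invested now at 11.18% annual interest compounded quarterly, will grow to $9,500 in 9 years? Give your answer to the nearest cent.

Growth factor = (1 + 0.02795)^36 ≈ 2.697687698.
P = 9,500/2.697687698 ≈ 3,521.5344.

$3,521.53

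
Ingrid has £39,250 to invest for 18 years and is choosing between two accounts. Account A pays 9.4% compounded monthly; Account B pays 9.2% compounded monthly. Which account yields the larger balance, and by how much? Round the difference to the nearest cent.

Account A, by £7,430.51

A: (1 + 0.094/12)^216 ≈ 5.3946482947, so 39,250 × 5.3946482947 ≈ 211,739.9456.
B: (1 + 0.092/12)^216 ≈ 5.20533603442, so 39,250 × 5.20533603442 ≈ 204,309.4394.
Difference ≈ 7,430.5062 in favor of A.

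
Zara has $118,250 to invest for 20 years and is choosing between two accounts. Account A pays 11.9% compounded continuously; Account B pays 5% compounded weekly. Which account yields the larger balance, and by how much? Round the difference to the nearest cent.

Account A growth factor: e^(0.119·20) = e^2.38 ≈ 10.80490286393; balance ≈ 1,277,679.7637.
Account B growth factor: (1 + 0.05/52)^1040 ≈ 2.71697611302; balance ≈ 321,282.4254.
Account A is larger by 956,397.3383.

Account A, by $956,397.34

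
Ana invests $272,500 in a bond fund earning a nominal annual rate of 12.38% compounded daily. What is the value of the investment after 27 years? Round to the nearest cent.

Growth factor = (1 + 0.1238/365)^9855 ≈ 28.27656189238.
A ≈ 272,500 × 28.27656189238 ≈ 7,705,363.1157.

$7,705,363.12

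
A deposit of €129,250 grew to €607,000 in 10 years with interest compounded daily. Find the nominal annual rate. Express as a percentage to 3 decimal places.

15.471%

The 3650-period growth factor is 607,000/129,250 = 4.69632.
r/365 = 4.69632^(1/3650) − 1 ≈ 0.000423865, so r ≈ 365·0.000423865 = 15.47108%.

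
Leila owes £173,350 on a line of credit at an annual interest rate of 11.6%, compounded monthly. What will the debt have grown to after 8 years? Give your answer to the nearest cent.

£436,529.54

Periodic rate = 11.6%/12 = 0.00966667; periods = 12·8 = 96.
A = 173,350·(1 + 0.116/12)^96 ≈ 173,350·2.51819749088 ≈ 436,529.5350.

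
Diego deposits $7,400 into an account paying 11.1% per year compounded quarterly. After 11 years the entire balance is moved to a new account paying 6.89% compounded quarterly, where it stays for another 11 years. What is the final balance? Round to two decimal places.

Phase 1: 7,400·(1 + 0.02775)^44 ≈ 24,676.3590.
Phase 2: 24,676.3590·(1 + 0.017225)^44 ≈ 52,315.4766.

$52,315.48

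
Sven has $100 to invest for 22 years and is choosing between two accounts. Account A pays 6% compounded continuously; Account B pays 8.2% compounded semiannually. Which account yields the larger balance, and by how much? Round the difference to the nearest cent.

Account A growth factor: e^(0.06·22) = e^1.32 ≈ 3.74342138; balance ≈ 374.3421.
Account B growth factor: (1 + 0.041)^44 ≈ 5.85911603; balance ≈ 585.9116.
Account B is larger by 211.5695.

Account B, by $211.57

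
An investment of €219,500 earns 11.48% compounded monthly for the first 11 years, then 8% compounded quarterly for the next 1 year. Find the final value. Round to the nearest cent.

Phase 1: 219,500·(1 + 0.1148/12)^132 ≈ 771,356.0649.
Phase 2: 771,356.0649·(1 + 0.02)^4 ≈ 834,940.6115.

€834,940.61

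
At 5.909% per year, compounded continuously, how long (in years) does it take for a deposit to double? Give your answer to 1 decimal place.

e^(0.05909t) = 2, so 0.05909t = ln 2 ≈ 0.69315.
t ≈ 0.69315/0.05909 ≈ 11.7304.

11.7 years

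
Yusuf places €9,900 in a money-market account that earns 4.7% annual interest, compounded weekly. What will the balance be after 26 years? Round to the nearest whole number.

Periodic rate = 4.7%/52 = 0.000903846; periods = 52·26 = 1352.
A = 9,900·(1 + 0.047/52)^1352 ≈ 9,900·3.3920962141 ≈ 33,581.7525.

€33,582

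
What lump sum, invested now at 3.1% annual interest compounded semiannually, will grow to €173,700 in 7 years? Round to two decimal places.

€140,049.26

Growth factor = (1 + 0.0155)^14 ≈ 1.24027785178.
P = 173,700/1.24027785178 ≈ 140,049.2638.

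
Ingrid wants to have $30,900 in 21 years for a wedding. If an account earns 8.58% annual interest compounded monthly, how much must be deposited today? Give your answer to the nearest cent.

Growth factor = (1 + 0.00715)^252 ≈ 6.021817388.
P = 30,900/6.021817388 ≈ 5,131.3413.

$5,131.34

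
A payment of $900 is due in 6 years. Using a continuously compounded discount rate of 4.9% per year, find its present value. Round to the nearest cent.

$670.75

P = A·e^(−rt) = 900·e^(−0.294).
e^(−0.294) ≈ 0.745276491, so P ≈ 670.7488.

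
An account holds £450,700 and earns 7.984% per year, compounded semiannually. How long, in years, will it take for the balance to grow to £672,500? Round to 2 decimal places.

5.11 years

We need (1 + 0.03992)^(2t) = 1.4921, so 2t = ln 1.4921 / ln 1.03992 ≈ 10.2238.
t ≈ 10.2238/2 = 5.1119 years.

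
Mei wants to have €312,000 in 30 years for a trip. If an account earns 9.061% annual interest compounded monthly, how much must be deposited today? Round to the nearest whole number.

€20,799

Periodic rate = 9.061%/12 = 0.00755083; 360 periods.
P = 312,000/(1 + 0.09061/12)^360 ≈ 312,000/15.0005768261 ≈ 20,799.2002.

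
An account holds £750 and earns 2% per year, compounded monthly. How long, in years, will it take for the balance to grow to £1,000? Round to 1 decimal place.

We need (1 + 0.00166667)^(12t) = 1.3333, so 12t = ln 1.3333 / ln 1.001667 ≈ 172.7530.
t ≈ 172.7530/12 = 14.3961 years.

14.4 years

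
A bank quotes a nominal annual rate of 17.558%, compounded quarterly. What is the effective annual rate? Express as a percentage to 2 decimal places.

EAR = (1 + 17.558%/4)^4 − 1 = (1 + 0.043895)^4 − 1.
(1 + 0.043895)^4 ≈ 1.187483, so EAR ≈ 18.74826%.

18.75%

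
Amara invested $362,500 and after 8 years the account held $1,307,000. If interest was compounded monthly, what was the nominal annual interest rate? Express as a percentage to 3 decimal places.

The 96-period growth factor is 1,307,000/362,500 = 3.60552.
r/12 = 3.60552^(1/96) − 1 ≈ 0.0134486, so r ≈ 12·0.0134486 = 16.13837%.

16.138%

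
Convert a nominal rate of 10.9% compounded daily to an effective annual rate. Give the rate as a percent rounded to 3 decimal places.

One year is 365 periods at 0.00029863 each: (1 + 0.00029863)^365 ≈ 1.115144.
EAR = 1.115144 − 1 ≈ 11.51442%.

11.514%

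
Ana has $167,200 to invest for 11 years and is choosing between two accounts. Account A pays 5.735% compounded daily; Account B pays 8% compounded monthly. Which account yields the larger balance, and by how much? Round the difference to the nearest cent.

Account A growth factor: (1 + 0.05735/365)^4015 ≈ 1.87911410413; balance ≈ 314,187.8782.
Account B growth factor: (1 + 0.08/12)^132 ≈ 2.4038692793; balance ≈ 401,926.9435.
Account B is larger by 87,739.0653.

Account B, by $87,739.07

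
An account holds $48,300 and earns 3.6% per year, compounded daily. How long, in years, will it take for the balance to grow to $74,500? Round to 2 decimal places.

We need (1 + 0.0000986301)^(365t) = 1.5424, so 365t = ln 1.5424 / ln 1.000099 ≈ 4394.0823.
t ≈ 4394.0823/365 = 12.0386 years.

12.04 years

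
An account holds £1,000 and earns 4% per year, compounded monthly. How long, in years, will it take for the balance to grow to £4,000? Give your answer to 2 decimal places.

(1 + 0.00333333)^(12t) = 4,000/1,000 = 4.
12t·ln(1 + 0.00333333) = ln(4); 12t = 1.3863/0.00332779 ≈ 416.5811.
t ≈ 34.7151 years.

34.72 years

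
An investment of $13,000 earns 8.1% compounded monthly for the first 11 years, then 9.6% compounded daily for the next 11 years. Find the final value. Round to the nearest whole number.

Phase 1: 13,000·(1 + 0.00675)^132 ≈ 31,593.6356.
Phase 2: 31,593.6356·(1 + 0.096/365)^4015 ≈ 90,814.3079.

$90,814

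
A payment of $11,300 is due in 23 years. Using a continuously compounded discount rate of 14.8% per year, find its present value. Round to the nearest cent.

$375.61

P = A·e^(−rt) = 11,300·e^(−3.404).
e^(−3.404) ≈ 0.033240043511, so P ≈ 375.6125.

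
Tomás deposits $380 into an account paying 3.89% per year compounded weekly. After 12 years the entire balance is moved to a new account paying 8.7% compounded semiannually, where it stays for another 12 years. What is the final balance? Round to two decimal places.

After 12 years at 3.89%: 380 × 1.59460409 ≈ 605.9496.
Then 12 years at 8.7%: 605.9496 × 2.778554257 ≈ 1,683.6637.

$1,683.66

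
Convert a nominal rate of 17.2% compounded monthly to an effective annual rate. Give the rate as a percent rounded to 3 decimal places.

One year is 12 periods at 0.0143333 each: (1 + 0.0143333)^12 ≈ 1.186229.
EAR = 1.186229 − 1 ≈ 18.62285%.

18.623%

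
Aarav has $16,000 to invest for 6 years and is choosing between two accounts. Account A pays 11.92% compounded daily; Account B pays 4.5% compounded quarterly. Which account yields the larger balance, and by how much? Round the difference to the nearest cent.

Account A, by $11,781.85

Account A growth factor: (1 + 0.1192/365)^2190 ≈ 2.0443568517; balance ≈ 32,709.7096.
Account B growth factor: (1 + 0.01125)^24 ≈ 1.3079912264; balance ≈ 20,927.8596.
Account A is larger by 11,781.8500.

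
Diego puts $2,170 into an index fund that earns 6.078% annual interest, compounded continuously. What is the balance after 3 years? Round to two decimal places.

$2,604.05

A = P·e^(rt) = 2,170·e^(0.06078·3) = 2,170·e^0.18234.
e^0.18234 ≈ 1.200022132, so A ≈ 2,604.0480.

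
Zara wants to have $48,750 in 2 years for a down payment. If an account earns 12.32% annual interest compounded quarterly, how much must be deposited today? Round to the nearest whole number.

Periodic rate = 12.32%/4 = 0.0308; 8 periods.
P = 48,750/(1 + 0.0308)^8 ≈ 48,750/1.2746627048 ≈ 38,245.4118.

$38,245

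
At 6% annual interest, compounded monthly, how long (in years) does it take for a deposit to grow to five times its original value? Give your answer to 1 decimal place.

(1 + 0.005)^(12t) = 5.
12t = ln 5 / ln(1 + 0.005) ≈ 1.6094/0.00498754 ≈ 322.6916.
t ≈ 26.8910.

26.9 years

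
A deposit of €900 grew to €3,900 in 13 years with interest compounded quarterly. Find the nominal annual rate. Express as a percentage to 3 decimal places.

The 52-period growth factor is 3,900/900 = 4.33333.
r/4 = 4.33333^(1/52) − 1 ≈ 0.0286001, so r ≈ 4·0.0286001 = 11.44006%.

11.440%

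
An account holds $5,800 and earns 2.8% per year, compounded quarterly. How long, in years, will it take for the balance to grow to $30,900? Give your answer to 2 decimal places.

59.96 years

(1 + 0.007)^(4t) = 30,900/5,800 = 5.3276.
4t·ln(1 + 0.007) = ln(5.3276); 4t = 1.6729/0.00697561 ≈ 239.8209.
t ≈ 59.9552 years.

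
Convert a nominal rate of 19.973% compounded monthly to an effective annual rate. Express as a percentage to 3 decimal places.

EAR = (1 + 19.973%/12)^12 − 1 = (1 + 0.0166442)^12 − 1.
(1 + 0.0166442)^12 ≈ 1.219067, so EAR ≈ 21.90673%.

21.907%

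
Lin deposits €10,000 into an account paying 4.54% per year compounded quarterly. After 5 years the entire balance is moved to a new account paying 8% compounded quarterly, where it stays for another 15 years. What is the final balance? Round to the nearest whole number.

Phase 1: 10,000·(1 + 0.01135)^20 ≈ 12,532.2652.
Phase 2: 12,532.2652·(1 + 0.02)^60 ≈ 41,118.7479.

€41,119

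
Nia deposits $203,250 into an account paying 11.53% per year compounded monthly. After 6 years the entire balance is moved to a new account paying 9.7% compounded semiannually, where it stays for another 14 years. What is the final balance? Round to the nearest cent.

After 6 years at 11.53%: 203,250 × 1.990722452408 ≈ 404,614.3385.
Then 14 years at 9.7%: 404,614.3385 × 3.766310963325 ≈ 1,523,903.4188.

$1,523,903.42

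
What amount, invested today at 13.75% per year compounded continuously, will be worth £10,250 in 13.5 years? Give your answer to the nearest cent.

£1,601.64

P = A·e^(−rt) = 10,250·e^(−1.85625).
e^(−1.85625) ≈ 0.15625749867, so P ≈ 1,601.6394.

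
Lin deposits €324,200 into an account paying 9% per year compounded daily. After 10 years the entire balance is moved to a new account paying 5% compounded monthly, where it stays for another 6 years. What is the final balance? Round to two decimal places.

€1,075,591.91

Phase 1: 324,200·(1 + 0.09/365)^3650 ≈ 797,314.8691.
Phase 2: 797,314.8691·(1 + 0.05/12)^72 ≈ 1,075,591.9061.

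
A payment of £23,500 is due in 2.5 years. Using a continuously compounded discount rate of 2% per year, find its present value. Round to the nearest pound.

P = A·e^(−rt) = 23,500·e^(−0.05).
e^(−0.05) ≈ 0.9512294245, so P ≈ 22,353.8915.

£22,354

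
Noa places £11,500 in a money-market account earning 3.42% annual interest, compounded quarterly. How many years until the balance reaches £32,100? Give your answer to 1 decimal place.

30.1 years

We need (1 + 0.00855)^(4t) = 2.7913, so 4t = ln 2.7913 / ln 1.00855 ≈ 120.5721.
t ≈ 120.5721/4 = 30.1430 years.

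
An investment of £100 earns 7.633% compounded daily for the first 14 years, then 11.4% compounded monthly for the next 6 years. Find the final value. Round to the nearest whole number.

£575

After 14 years at 7.633%: 100 × 2.91103381 ≈ 291.1034.
Then 6 years at 11.4%: 291.1034 × 1.97540103 ≈ 575.0459.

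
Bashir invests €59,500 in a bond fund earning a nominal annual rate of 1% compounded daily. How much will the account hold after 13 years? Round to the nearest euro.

€67,760

Growth factor = (1 + 0.01/365)^4745 ≈ 1.1388263553.
A ≈ 59,500 × 1.1388263553 ≈ 67,760.1681.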